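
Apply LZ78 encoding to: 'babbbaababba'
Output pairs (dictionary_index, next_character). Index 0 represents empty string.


LZ78 encoding steps:
Dictionary: {0: ''}
Step 1: w='' (idx 0), next='b' -> output (0, 'b'), add 'b' as idx 1
Step 2: w='' (idx 0), next='a' -> output (0, 'a'), add 'a' as idx 2
Step 3: w='b' (idx 1), next='b' -> output (1, 'b'), add 'bb' as idx 3
Step 4: w='b' (idx 1), next='a' -> output (1, 'a'), add 'ba' as idx 4
Step 5: w='a' (idx 2), next='b' -> output (2, 'b'), add 'ab' as idx 5
Step 6: w='ab' (idx 5), next='b' -> output (5, 'b'), add 'abb' as idx 6
Step 7: w='a' (idx 2), end of input -> output (2, '')


Encoded: [(0, 'b'), (0, 'a'), (1, 'b'), (1, 'a'), (2, 'b'), (5, 'b'), (2, '')]


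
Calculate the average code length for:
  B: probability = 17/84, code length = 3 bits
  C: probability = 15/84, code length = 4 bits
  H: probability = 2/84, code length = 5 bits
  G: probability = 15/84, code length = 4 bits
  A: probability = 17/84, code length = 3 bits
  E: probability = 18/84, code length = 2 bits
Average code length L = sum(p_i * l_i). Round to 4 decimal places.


Weighted contributions p_i * l_i:
  B: (17/84) * 3 = 51/84
  C: (15/84) * 4 = 60/84
  H: (2/84) * 5 = 10/84
  G: (15/84) * 4 = 60/84
  A: (17/84) * 3 = 51/84
  E: (18/84) * 2 = 36/84
Sum = (51 + 60 + 10 + 60 + 51 + 36)/84 = 268/84

L = 268/84 = 3.1905 bits/symbol


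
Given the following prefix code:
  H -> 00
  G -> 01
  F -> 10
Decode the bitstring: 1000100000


Decoding step by step:
Bits 10 -> F
Bits 00 -> H
Bits 10 -> F
Bits 00 -> H
Bits 00 -> H


Decoded message: FHFHH


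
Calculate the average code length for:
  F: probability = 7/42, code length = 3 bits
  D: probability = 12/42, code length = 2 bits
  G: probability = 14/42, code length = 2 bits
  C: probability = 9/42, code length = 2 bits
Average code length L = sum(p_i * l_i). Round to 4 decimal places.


Weighted contributions p_i * l_i:
  F: (7/42) * 3 = 21/42
  D: (12/42) * 2 = 24/42
  G: (14/42) * 2 = 28/42
  C: (9/42) * 2 = 18/42
Sum = (21 + 24 + 28 + 18)/42 = 91/42

L = 91/42 = 2.1667 bits/symbol


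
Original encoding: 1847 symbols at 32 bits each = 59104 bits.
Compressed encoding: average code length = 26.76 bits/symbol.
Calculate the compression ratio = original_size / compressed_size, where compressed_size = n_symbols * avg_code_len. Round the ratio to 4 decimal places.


original_size = n_symbols * orig_bits = 1847 * 32 = 59104 bits
compressed_size = n_symbols * avg_code_len = 1847 * 26.76 = 49425.72 bits
ratio = original_size / compressed_size = 59104 / 49425.72 = 1.1958

Compression ratio = 1.1958


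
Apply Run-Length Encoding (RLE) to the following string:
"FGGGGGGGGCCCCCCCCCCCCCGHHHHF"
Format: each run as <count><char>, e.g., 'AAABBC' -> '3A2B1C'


Scanning runs left to right:
  i=0: run of 'F' x 1 -> '1F'
  i=1: run of 'G' x 8 -> '8G'
  i=9: run of 'C' x 13 -> '13C'
  i=22: run of 'G' x 1 -> '1G'
  i=23: run of 'H' x 4 -> '4H'
  i=27: run of 'F' x 1 -> '1F'

RLE = 1F8G13C1G4H1F


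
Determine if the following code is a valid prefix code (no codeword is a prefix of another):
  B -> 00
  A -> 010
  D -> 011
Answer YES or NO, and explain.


Checking each pair (does one codeword prefix another?):
  B='00' vs A='010': no prefix
  B='00' vs D='011': no prefix
  A='010' vs B='00': no prefix
  A='010' vs D='011': no prefix
  D='011' vs B='00': no prefix
  D='011' vs A='010': no prefix
No violation found over all pairs.

YES -- this is a valid prefix code. No codeword is a prefix of any other codeword.


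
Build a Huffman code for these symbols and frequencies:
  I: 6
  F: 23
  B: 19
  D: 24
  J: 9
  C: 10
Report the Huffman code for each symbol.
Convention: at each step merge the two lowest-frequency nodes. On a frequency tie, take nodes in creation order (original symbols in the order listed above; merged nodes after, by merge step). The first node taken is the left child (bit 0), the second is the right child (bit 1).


Huffman tree construction:
Step 1: Merge I(6) + J(9) = 15
Step 2: Merge C(10) + (I+J)(15) = 25
Step 3: Merge B(19) + F(23) = 42
Step 4: Merge D(24) + (C+(I+J))(25) = 49
Step 5: Merge (B+F)(42) + (D+(C+(I+J)))(49) = 91
Read each symbol's code off the tree from the root (left child = 0, right child = 1).

Codes:
  I: 1110 (length 4)
  F: 01 (length 2)
  B: 00 (length 2)
  D: 10 (length 2)
  J: 1111 (length 4)
  C: 110 (length 3)
Average code length: 222/91 = 2.4396 bits/symbol


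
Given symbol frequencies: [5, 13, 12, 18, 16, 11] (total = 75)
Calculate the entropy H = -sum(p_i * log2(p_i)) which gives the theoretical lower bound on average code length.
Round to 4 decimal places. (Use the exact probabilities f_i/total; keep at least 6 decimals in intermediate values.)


Per-symbol terms -p_i * log2(p_i) with p_i = f_i/75:
  p = 5/75 = 0.066667: log2(p) = -3.906891, -p*log2(p) = 0.260459
  p = 13/75 = 0.173333: log2(p) = -2.528379, -p*log2(p) = 0.438252
  p = 12/75 = 0.160000: log2(p) = -2.643856, -p*log2(p) = 0.423017
  p = 18/75 = 0.240000: log2(p) = -2.058894, -p*log2(p) = 0.494134
  p = 16/75 = 0.213333: log2(p) = -2.228819, -p*log2(p) = 0.475481
  p = 11/75 = 0.146667: log2(p) = -2.769387, -p*log2(p) = 0.406177
H = 0.260459 + 0.438252 + 0.423017 + 0.494134 + 0.475481 + 0.406177 = 2.497520

H = 2.4975 bits/symbol


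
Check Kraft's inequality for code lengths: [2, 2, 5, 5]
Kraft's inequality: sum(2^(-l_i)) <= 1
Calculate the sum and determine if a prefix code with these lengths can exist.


Sum = 2^(-2) + 2^(-2) + 2^(-5) + 2^(-5)
    = 0.25 + 0.25 + 0.03125 + 0.03125
    = 18/32 = 0.5625
Since 0.5625 <= 1, Kraft's inequality IS satisfied.
A prefix code with these lengths CAN exist.

Kraft sum = 0.5625. Satisfied.


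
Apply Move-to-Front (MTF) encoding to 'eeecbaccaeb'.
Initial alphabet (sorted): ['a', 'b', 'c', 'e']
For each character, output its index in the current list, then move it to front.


MTF encoding:
'e': index 3 in ['a', 'b', 'c', 'e'] -> ['e', 'a', 'b', 'c']
'e': index 0 in ['e', 'a', 'b', 'c'] -> ['e', 'a', 'b', 'c']
'e': index 0 in ['e', 'a', 'b', 'c'] -> ['e', 'a', 'b', 'c']
'c': index 3 in ['e', 'a', 'b', 'c'] -> ['c', 'e', 'a', 'b']
'b': index 3 in ['c', 'e', 'a', 'b'] -> ['b', 'c', 'e', 'a']
'a': index 3 in ['b', 'c', 'e', 'a'] -> ['a', 'b', 'c', 'e']
'c': index 2 in ['a', 'b', 'c', 'e'] -> ['c', 'a', 'b', 'e']
'c': index 0 in ['c', 'a', 'b', 'e'] -> ['c', 'a', 'b', 'e']
'a': index 1 in ['c', 'a', 'b', 'e'] -> ['a', 'c', 'b', 'e']
'e': index 3 in ['a', 'c', 'b', 'e'] -> ['e', 'a', 'c', 'b']
'b': index 3 in ['e', 'a', 'c', 'b'] -> ['b', 'e', 'a', 'c']


Output: [3, 0, 0, 3, 3, 3, 2, 0, 1, 3, 3]


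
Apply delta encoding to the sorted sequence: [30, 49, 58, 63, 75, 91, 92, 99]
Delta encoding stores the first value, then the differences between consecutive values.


First value: 30
Deltas:
  49 - 30 = 19
  58 - 49 = 9
  63 - 58 = 5
  75 - 63 = 12
  91 - 75 = 16
  92 - 91 = 1
  99 - 92 = 7


Delta encoded: [30, 19, 9, 5, 12, 16, 1, 7]


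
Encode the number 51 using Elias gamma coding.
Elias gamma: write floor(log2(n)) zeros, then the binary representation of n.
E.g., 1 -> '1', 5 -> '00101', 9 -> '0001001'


num_bits = floor(log2(51)) + 1 = 6
leading_zeros = num_bits - 1 = 5
binary(51) = 110011

Elias gamma(51) = '00000' + '110011' = 00000110011 (11 bits)


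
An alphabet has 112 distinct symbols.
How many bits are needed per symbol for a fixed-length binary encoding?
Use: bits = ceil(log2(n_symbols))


log2(112) = 6.8074
Bracket: 2^6 = 64 < 112 <= 2^7 = 128
So ceil(log2(112)) = 7

bits = ceil(log2(112)) = ceil(6.8074) = 7 bits


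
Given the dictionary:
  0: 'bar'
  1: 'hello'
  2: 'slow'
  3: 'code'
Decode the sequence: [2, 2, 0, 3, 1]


Look up each index in the dictionary:
  2 -> 'slow'
  2 -> 'slow'
  0 -> 'bar'
  3 -> 'code'
  1 -> 'hello'

Decoded: "slow slow bar code hello"


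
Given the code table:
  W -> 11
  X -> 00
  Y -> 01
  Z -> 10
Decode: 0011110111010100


Decoding:
00 -> X
11 -> W
11 -> W
01 -> Y
11 -> W
01 -> Y
01 -> Y
00 -> X


Result: XWWYWYYX


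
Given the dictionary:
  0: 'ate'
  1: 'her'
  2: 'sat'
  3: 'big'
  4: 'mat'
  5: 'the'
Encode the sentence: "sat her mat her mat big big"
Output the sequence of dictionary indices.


Look up each word in the dictionary:
  'sat' -> 2
  'her' -> 1
  'mat' -> 4
  'her' -> 1
  'mat' -> 4
  'big' -> 3
  'big' -> 3

Encoded: [2, 1, 4, 1, 4, 3, 3]


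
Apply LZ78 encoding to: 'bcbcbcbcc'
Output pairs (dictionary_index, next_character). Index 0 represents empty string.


LZ78 encoding steps:
Dictionary: {0: ''}
Step 1: w='' (idx 0), next='b' -> output (0, 'b'), add 'b' as idx 1
Step 2: w='' (idx 0), next='c' -> output (0, 'c'), add 'c' as idx 2
Step 3: w='b' (idx 1), next='c' -> output (1, 'c'), add 'bc' as idx 3
Step 4: w='bc' (idx 3), next='b' -> output (3, 'b'), add 'bcb' as idx 4
Step 5: w='c' (idx 2), next='c' -> output (2, 'c'), add 'cc' as idx 5


Encoded: [(0, 'b'), (0, 'c'), (1, 'c'), (3, 'b'), (2, 'c')]


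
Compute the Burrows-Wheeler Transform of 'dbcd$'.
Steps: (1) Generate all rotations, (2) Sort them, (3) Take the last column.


Rotations (sorted):
  0: $dbcd -> last char: d
  1: bcd$d -> last char: d
  2: cd$db -> last char: b
  3: d$dbc -> last char: c
  4: dbcd$ -> last char: $


BWT = ddbc$


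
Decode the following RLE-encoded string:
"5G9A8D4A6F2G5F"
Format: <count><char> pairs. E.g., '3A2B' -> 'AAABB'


Expanding each <count><char> pair:
  5G -> 'GGGGG'
  9A -> 'AAAAAAAAA'
  8D -> 'DDDDDDDD'
  4A -> 'AAAA'
  6F -> 'FFFFFF'
  2G -> 'GG'
  5F -> 'FFFFF'

Decoded = GGGGGAAAAAAAAADDDDDDDDAAAAFFFFFFGGFFFFF


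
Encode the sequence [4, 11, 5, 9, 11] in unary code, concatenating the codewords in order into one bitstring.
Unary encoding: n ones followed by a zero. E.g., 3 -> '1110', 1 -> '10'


Encode each number as n ones followed by a terminating 0:
  4 -> 11110 (5 bits)
  11 -> 111111111110 (12 bits)
  5 -> 111110 (6 bits)
  9 -> 1111111110 (10 bits)
  11 -> 111111111110 (12 bits)
Total length = 5 + 12 + 6 + 10 + 12 = 45 bits.

Unary([4, 11, 5, 9, 11]) = 111101111111111101111101111111110111111111110 (45 bits)


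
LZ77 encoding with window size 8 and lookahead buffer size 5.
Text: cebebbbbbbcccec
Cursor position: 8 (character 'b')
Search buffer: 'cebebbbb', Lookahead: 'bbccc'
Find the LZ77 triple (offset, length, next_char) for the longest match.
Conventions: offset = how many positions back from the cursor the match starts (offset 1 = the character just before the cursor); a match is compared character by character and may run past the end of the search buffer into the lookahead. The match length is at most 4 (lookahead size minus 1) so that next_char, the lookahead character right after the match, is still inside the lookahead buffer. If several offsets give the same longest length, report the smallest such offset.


Try each offset into the search buffer:
  offset=1 (pos 7, char 'b'): match length 2
  offset=2 (pos 6, char 'b'): match length 2
  offset=3 (pos 5, char 'b'): match length 2
  offset=4 (pos 4, char 'b'): match length 2
  offset=5 (pos 3, char 'e'): match length 0
  offset=6 (pos 2, char 'b'): match length 1
  offset=7 (pos 1, char 'e'): match length 0
  offset=8 (pos 0, char 'c'): match length 0
Longest match has length 2, found at offsets 1, 2, 3, 4; take the smallest, offset 1.
next_char = character at position 8 + 2 = 10 -> 'c'

Best match: offset=1, length=2 (matching 'bb' starting at position 7)
LZ77 triple: (1, 2, 'c')


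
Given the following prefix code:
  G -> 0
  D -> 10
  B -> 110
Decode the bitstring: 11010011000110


Decoding step by step:
Bits 110 -> B
Bits 10 -> D
Bits 0 -> G
Bits 110 -> B
Bits 0 -> G
Bits 0 -> G
Bits 110 -> B


Decoded message: BDGBGGB


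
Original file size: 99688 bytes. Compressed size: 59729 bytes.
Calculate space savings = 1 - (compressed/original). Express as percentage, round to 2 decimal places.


ratio = compressed/original = 59729/99688 = 0.599159
savings = 1 - ratio = 1 - 0.599159 = 0.400841
as a percentage: 0.400841 * 100 = 40.08%

Space savings = 1 - 59729/99688 = 40.08%


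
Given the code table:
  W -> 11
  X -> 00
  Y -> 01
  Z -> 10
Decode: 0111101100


Decoding:
01 -> Y
11 -> W
10 -> Z
11 -> W
00 -> X


Result: YWZWX


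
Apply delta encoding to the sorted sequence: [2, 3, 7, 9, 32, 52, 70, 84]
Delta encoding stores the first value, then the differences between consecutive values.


First value: 2
Deltas:
  3 - 2 = 1
  7 - 3 = 4
  9 - 7 = 2
  32 - 9 = 23
  52 - 32 = 20
  70 - 52 = 18
  84 - 70 = 14


Delta encoded: [2, 1, 4, 2, 23, 20, 18, 14]


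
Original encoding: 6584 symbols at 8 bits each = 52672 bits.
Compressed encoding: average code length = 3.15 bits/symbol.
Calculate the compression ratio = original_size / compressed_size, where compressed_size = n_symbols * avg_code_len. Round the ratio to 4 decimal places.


original_size = n_symbols * orig_bits = 6584 * 8 = 52672 bits
compressed_size = n_symbols * avg_code_len = 6584 * 3.15 = 20739.6 bits
ratio = original_size / compressed_size = 52672 / 20739.6 = 2.5397

Compression ratio = 2.5397


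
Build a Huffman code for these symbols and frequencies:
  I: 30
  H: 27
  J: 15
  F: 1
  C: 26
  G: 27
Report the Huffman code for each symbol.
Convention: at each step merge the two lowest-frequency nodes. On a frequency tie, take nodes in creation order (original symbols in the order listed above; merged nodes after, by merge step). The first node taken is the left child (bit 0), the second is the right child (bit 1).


Huffman tree construction:
Step 1: Merge F(1) + J(15) = 16
Step 2: Merge (F+J)(16) + C(26) = 42
Step 3: Merge H(27) + G(27) = 54
Step 4: Merge I(30) + ((F+J)+C)(42) = 72
Step 5: Merge (H+G)(54) + (I+((F+J)+C))(72) = 126
Read each symbol's code off the tree from the root (left child = 0, right child = 1).

Codes:
  I: 10 (length 2)
  H: 00 (length 2)
  J: 1101 (length 4)
  F: 1100 (length 4)
  C: 111 (length 3)
  G: 01 (length 2)
Average code length: 310/126 = 2.4603 bits/symbol


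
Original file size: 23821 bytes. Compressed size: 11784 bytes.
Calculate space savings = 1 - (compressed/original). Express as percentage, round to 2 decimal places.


ratio = compressed/original = 11784/23821 = 0.49469
savings = 1 - ratio = 1 - 0.49469 = 0.50531
as a percentage: 0.50531 * 100 = 50.53%

Space savings = 1 - 11784/23821 = 50.53%


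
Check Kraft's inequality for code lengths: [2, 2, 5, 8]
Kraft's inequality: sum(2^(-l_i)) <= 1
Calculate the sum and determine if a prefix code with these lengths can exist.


Sum = 2^(-2) + 2^(-2) + 2^(-5) + 2^(-8)
    = 0.25 + 0.25 + 0.03125 + 0.00390625
    = 137/256 = 0.53515625
Since 0.53515625 <= 1, Kraft's inequality IS satisfied.
A prefix code with these lengths CAN exist.

Kraft sum = 0.53515625. Satisfied.


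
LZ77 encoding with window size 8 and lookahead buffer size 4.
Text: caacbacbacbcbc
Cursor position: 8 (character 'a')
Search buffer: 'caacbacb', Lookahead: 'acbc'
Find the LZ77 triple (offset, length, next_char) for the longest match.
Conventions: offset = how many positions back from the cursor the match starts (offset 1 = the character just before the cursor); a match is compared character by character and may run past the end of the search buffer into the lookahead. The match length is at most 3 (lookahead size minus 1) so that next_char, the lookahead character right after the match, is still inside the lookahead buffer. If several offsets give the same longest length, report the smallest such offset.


Try each offset into the search buffer:
  offset=1 (pos 7, char 'b'): match length 0
  offset=2 (pos 6, char 'c'): match length 0
  offset=3 (pos 5, char 'a'): match length 3
  offset=4 (pos 4, char 'b'): match length 0
  offset=5 (pos 3, char 'c'): match length 0
  offset=6 (pos 2, char 'a'): match length 3
  offset=7 (pos 1, char 'a'): match length 1
  offset=8 (pos 0, char 'c'): match length 0
Longest match has length 3, found at offsets 3, 6; take the smallest, offset 3.
next_char = character at position 8 + 3 = 11 -> 'c'

Best match: offset=3, length=3 (matching 'acb' starting at position 5)
LZ77 triple: (3, 3, 'c')


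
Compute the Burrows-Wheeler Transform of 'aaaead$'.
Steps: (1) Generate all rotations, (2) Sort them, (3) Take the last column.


Rotations (sorted):
  0: $aaaead -> last char: d
  1: aaaead$ -> last char: $
  2: aaead$a -> last char: a
  3: ad$aaae -> last char: e
  4: aead$aa -> last char: a
  5: d$aaaea -> last char: a
  6: ead$aaa -> last char: a


BWT = d$aeaaa


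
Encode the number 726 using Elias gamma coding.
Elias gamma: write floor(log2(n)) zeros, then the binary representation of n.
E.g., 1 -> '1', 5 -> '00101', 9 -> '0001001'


num_bits = floor(log2(726)) + 1 = 10
leading_zeros = num_bits - 1 = 9
binary(726) = 1011010110

Elias gamma(726) = '000000000' + '1011010110' = 0000000001011010110 (19 bits)


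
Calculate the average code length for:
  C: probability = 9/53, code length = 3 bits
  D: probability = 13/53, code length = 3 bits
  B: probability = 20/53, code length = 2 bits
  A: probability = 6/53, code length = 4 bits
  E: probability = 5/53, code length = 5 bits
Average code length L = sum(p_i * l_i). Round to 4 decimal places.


Weighted contributions p_i * l_i:
  C: (9/53) * 3 = 27/53
  D: (13/53) * 3 = 39/53
  B: (20/53) * 2 = 40/53
  A: (6/53) * 4 = 24/53
  E: (5/53) * 5 = 25/53
Sum = (27 + 39 + 40 + 24 + 25)/53 = 155/53

L = 155/53 = 2.9245 bits/symbol


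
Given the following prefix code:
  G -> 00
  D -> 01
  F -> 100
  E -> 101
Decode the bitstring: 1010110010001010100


Decoding step by step:
Bits 101 -> E
Bits 01 -> D
Bits 100 -> F
Bits 100 -> F
Bits 01 -> D
Bits 01 -> D
Bits 01 -> D
Bits 00 -> G


Decoded message: EDFFDDDG


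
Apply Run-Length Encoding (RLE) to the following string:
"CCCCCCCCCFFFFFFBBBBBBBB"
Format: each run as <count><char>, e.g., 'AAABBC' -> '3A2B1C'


Scanning runs left to right:
  i=0: run of 'C' x 9 -> '9C'
  i=9: run of 'F' x 6 -> '6F'
  i=15: run of 'B' x 8 -> '8B'

RLE = 9C6F8B


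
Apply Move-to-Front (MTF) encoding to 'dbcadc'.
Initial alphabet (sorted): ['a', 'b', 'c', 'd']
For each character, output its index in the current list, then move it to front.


MTF encoding:
'd': index 3 in ['a', 'b', 'c', 'd'] -> ['d', 'a', 'b', 'c']
'b': index 2 in ['d', 'a', 'b', 'c'] -> ['b', 'd', 'a', 'c']
'c': index 3 in ['b', 'd', 'a', 'c'] -> ['c', 'b', 'd', 'a']
'a': index 3 in ['c', 'b', 'd', 'a'] -> ['a', 'c', 'b', 'd']
'd': index 3 in ['a', 'c', 'b', 'd'] -> ['d', 'a', 'c', 'b']
'c': index 2 in ['d', 'a', 'c', 'b'] -> ['c', 'd', 'a', 'b']


Output: [3, 2, 3, 3, 3, 2]


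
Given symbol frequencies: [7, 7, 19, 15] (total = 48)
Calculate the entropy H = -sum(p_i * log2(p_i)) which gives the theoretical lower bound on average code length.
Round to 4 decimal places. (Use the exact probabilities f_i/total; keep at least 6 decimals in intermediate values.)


Per-symbol terms -p_i * log2(p_i) with p_i = f_i/48:
  p = 7/48 = 0.145833: log2(p) = -2.777608, -p*log2(p) = 0.405068
  p = 7/48 = 0.145833: log2(p) = -2.777608, -p*log2(p) = 0.405068
  p = 19/48 = 0.395833: log2(p) = -1.337035, -p*log2(p) = 0.529243
  p = 15/48 = 0.312500: log2(p) = -1.678072, -p*log2(p) = 0.524397
H = 0.405068 + 0.405068 + 0.529243 + 0.524397 = 1.863776

H = 1.8638 bits/symbol


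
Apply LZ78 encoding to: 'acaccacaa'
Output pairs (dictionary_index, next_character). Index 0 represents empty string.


LZ78 encoding steps:
Dictionary: {0: ''}
Step 1: w='' (idx 0), next='a' -> output (0, 'a'), add 'a' as idx 1
Step 2: w='' (idx 0), next='c' -> output (0, 'c'), add 'c' as idx 2
Step 3: w='a' (idx 1), next='c' -> output (1, 'c'), add 'ac' as idx 3
Step 4: w='c' (idx 2), next='a' -> output (2, 'a'), add 'ca' as idx 4
Step 5: w='ca' (idx 4), next='a' -> output (4, 'a'), add 'caa' as idx 5


Encoded: [(0, 'a'), (0, 'c'), (1, 'c'), (2, 'a'), (4, 'a')]


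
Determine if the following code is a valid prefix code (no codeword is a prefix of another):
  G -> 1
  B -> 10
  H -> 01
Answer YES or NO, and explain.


Checking each pair (does one codeword prefix another?):
  G='1' vs B='10': prefix -- VIOLATION

NO -- this is NOT a valid prefix code. G (1) is a prefix of B (10).


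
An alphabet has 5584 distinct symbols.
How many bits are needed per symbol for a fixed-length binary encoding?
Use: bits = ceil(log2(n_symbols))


log2(5584) = 12.4471
Bracket: 2^12 = 4096 < 5584 <= 2^13 = 8192
So ceil(log2(5584)) = 13

bits = ceil(log2(5584)) = ceil(12.4471) = 13 bits


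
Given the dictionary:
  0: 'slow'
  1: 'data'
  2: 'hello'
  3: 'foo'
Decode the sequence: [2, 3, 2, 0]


Look up each index in the dictionary:
  2 -> 'hello'
  3 -> 'foo'
  2 -> 'hello'
  0 -> 'slow'

Decoded: "hello foo hello slow"


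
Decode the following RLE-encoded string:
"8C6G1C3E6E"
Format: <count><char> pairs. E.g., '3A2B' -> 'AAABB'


Expanding each <count><char> pair:
  8C -> 'CCCCCCCC'
  6G -> 'GGGGGG'
  1C -> 'C'
  3E -> 'EEE'
  6E -> 'EEEEEE'

Decoded = CCCCCCCCGGGGGGCEEEEEEEEE


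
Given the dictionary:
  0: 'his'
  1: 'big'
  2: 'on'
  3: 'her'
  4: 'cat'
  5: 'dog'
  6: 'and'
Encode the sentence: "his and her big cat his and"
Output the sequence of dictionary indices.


Look up each word in the dictionary:
  'his' -> 0
  'and' -> 6
  'her' -> 3
  'big' -> 1
  'cat' -> 4
  'his' -> 0
  'and' -> 6

Encoded: [0, 6, 3, 1, 4, 0, 6]


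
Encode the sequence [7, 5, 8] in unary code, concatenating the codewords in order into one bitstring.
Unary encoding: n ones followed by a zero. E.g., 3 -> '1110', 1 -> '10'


Encode each number as n ones followed by a terminating 0:
  7 -> 11111110 (8 bits)
  5 -> 111110 (6 bits)
  8 -> 111111110 (9 bits)
Total length = 8 + 6 + 9 = 23 bits.

Unary([7, 5, 8]) = 11111110111110111111110 (23 bits)


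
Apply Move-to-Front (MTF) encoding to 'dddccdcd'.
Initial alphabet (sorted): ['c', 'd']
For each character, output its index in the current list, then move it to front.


MTF encoding:
'd': index 1 in ['c', 'd'] -> ['d', 'c']
'd': index 0 in ['d', 'c'] -> ['d', 'c']
'd': index 0 in ['d', 'c'] -> ['d', 'c']
'c': index 1 in ['d', 'c'] -> ['c', 'd']
'c': index 0 in ['c', 'd'] -> ['c', 'd']
'd': index 1 in ['c', 'd'] -> ['d', 'c']
'c': index 1 in ['d', 'c'] -> ['c', 'd']
'd': index 1 in ['c', 'd'] -> ['d', 'c']


Output: [1, 0, 0, 1, 0, 1, 1, 1]


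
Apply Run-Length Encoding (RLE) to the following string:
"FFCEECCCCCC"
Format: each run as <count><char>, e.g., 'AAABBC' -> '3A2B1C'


Scanning runs left to right:
  i=0: run of 'F' x 2 -> '2F'
  i=2: run of 'C' x 1 -> '1C'
  i=3: run of 'E' x 2 -> '2E'
  i=5: run of 'C' x 6 -> '6C'

RLE = 2F1C2E6C


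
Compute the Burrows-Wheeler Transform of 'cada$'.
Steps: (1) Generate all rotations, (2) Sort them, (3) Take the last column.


Rotations (sorted):
  0: $cada -> last char: a
  1: a$cad -> last char: d
  2: ada$c -> last char: c
  3: cada$ -> last char: $
  4: da$ca -> last char: a


BWT = adc$a


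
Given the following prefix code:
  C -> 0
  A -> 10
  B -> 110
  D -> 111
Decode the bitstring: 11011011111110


Decoding step by step:
Bits 110 -> B
Bits 110 -> B
Bits 111 -> D
Bits 111 -> D
Bits 10 -> A


Decoded message: BBDDA


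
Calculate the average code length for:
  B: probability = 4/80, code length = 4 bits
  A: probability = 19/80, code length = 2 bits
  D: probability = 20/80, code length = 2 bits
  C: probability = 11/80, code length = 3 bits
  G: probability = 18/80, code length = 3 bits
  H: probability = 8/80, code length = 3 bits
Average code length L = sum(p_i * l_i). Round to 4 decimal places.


Weighted contributions p_i * l_i:
  B: (4/80) * 4 = 16/80
  A: (19/80) * 2 = 38/80
  D: (20/80) * 2 = 40/80
  C: (11/80) * 3 = 33/80
  G: (18/80) * 3 = 54/80
  H: (8/80) * 3 = 24/80
Sum = (16 + 38 + 40 + 33 + 54 + 24)/80 = 205/80

L = 205/80 = 2.5625 bits/symbol


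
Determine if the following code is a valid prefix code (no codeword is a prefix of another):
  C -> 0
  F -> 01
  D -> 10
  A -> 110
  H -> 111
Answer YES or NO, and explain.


Checking each pair (does one codeword prefix another?):
  C='0' vs F='01': prefix -- VIOLATION

NO -- this is NOT a valid prefix code. C (0) is a prefix of F (01).


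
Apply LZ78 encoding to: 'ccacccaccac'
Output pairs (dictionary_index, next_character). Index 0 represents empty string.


LZ78 encoding steps:
Dictionary: {0: ''}
Step 1: w='' (idx 0), next='c' -> output (0, 'c'), add 'c' as idx 1
Step 2: w='c' (idx 1), next='a' -> output (1, 'a'), add 'ca' as idx 2
Step 3: w='c' (idx 1), next='c' -> output (1, 'c'), add 'cc' as idx 3
Step 4: w='ca' (idx 2), next='c' -> output (2, 'c'), add 'cac' as idx 4
Step 5: w='cac' (idx 4), end of input -> output (4, '')


Encoded: [(0, 'c'), (1, 'a'), (1, 'c'), (2, 'c'), (4, '')]


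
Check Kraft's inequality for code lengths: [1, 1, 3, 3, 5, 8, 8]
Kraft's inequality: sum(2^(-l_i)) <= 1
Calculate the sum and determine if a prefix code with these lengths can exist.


Sum = 2^(-1) + 2^(-1) + 2^(-3) + 2^(-3) + 2^(-5) + 2^(-8) + 2^(-8)
    = 0.5 + 0.5 + 0.125 + 0.125 + 0.03125 + 0.00390625 + 0.00390625
    = 330/256 = 1.2890625
Since 1.2890625 > 1, Kraft's inequality is NOT satisfied.
A prefix code with these lengths CANNOT exist.

Kraft sum = 1.2890625. Not satisfied.


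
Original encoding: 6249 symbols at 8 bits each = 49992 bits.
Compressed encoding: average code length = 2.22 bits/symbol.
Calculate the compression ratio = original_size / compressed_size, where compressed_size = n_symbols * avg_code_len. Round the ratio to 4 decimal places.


original_size = n_symbols * orig_bits = 6249 * 8 = 49992 bits
compressed_size = n_symbols * avg_code_len = 6249 * 2.22 = 13872.78 bits
ratio = original_size / compressed_size = 49992 / 13872.78 = 3.6036

Compression ratio = 3.6036


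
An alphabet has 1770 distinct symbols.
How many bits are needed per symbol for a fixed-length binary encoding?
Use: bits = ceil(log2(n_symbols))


log2(1770) = 10.7895
Bracket: 2^10 = 1024 < 1770 <= 2^11 = 2048
So ceil(log2(1770)) = 11

bits = ceil(log2(1770)) = ceil(10.7895) = 11 bits


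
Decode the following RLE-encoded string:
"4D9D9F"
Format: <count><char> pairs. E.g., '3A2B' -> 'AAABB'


Expanding each <count><char> pair:
  4D -> 'DDDD'
  9D -> 'DDDDDDDDD'
  9F -> 'FFFFFFFFF'

Decoded = DDDDDDDDDDDDDFFFFFFFFF


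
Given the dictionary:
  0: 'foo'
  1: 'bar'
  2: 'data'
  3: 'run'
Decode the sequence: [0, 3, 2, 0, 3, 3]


Look up each index in the dictionary:
  0 -> 'foo'
  3 -> 'run'
  2 -> 'data'
  0 -> 'foo'
  3 -> 'run'
  3 -> 'run'

Decoded: "foo run data foo run run"


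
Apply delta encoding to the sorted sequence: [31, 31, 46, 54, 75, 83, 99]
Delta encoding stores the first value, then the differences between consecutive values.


First value: 31
Deltas:
  31 - 31 = 0
  46 - 31 = 15
  54 - 46 = 8
  75 - 54 = 21
  83 - 75 = 8
  99 - 83 = 16


Delta encoded: [31, 0, 15, 8, 21, 8, 16]


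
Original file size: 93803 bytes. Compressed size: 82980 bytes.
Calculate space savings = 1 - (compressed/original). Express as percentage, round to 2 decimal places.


ratio = compressed/original = 82980/93803 = 0.88462
savings = 1 - ratio = 1 - 0.88462 = 0.11538
as a percentage: 0.11538 * 100 = 11.54%

Space savings = 1 - 82980/93803 = 11.54%


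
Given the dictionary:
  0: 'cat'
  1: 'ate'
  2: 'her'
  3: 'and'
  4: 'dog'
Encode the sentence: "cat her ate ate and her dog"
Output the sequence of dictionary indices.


Look up each word in the dictionary:
  'cat' -> 0
  'her' -> 2
  'ate' -> 1
  'ate' -> 1
  'and' -> 3
  'her' -> 2
  'dog' -> 4

Encoded: [0, 2, 1, 1, 3, 2, 4]


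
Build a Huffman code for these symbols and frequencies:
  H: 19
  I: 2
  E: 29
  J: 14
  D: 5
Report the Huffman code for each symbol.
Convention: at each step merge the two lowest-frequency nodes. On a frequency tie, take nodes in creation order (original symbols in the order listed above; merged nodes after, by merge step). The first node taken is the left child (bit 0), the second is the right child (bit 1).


Huffman tree construction:
Step 1: Merge I(2) + D(5) = 7
Step 2: Merge (I+D)(7) + J(14) = 21
Step 3: Merge H(19) + ((I+D)+J)(21) = 40
Step 4: Merge E(29) + (H+((I+D)+J))(40) = 69
Read each symbol's code off the tree from the root (left child = 0, right child = 1).

Codes:
  H: 10 (length 2)
  I: 1100 (length 4)
  E: 0 (length 1)
  J: 111 (length 3)
  D: 1101 (length 4)
Average code length: 137/69 = 1.9855 bits/symbol


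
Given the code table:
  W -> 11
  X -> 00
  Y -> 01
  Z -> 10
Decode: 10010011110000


Decoding:
10 -> Z
01 -> Y
00 -> X
11 -> W
11 -> W
00 -> X
00 -> X


Result: ZYXWWXX


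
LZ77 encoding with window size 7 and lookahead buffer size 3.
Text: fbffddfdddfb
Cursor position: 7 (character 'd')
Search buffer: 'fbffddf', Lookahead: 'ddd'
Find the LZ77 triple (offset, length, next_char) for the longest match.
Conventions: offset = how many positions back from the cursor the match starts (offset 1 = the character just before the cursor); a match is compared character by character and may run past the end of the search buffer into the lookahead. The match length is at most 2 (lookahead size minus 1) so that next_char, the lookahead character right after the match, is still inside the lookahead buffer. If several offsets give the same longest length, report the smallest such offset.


Try each offset into the search buffer:
  offset=1 (pos 6, char 'f'): match length 0
  offset=2 (pos 5, char 'd'): match length 1
  offset=3 (pos 4, char 'd'): match length 2
  offset=4 (pos 3, char 'f'): match length 0
  offset=5 (pos 2, char 'f'): match length 0
  offset=6 (pos 1, char 'b'): match length 0
  offset=7 (pos 0, char 'f'): match length 0
Longest match has length 2 at offset 3.
next_char = character at position 7 + 2 = 9 -> 'd'

Best match: offset=3, length=2 (matching 'dd' starting at position 4)
LZ77 triple: (3, 2, 'd')


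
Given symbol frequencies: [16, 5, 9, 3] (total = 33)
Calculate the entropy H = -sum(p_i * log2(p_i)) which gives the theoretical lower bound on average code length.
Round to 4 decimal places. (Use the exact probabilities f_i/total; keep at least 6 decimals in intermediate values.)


Per-symbol terms -p_i * log2(p_i) with p_i = f_i/33:
  p = 16/33 = 0.484848: log2(p) = -1.044394, -p*log2(p) = 0.506373
  p = 5/33 = 0.151515: log2(p) = -2.722466, -p*log2(p) = 0.412495
  p = 9/33 = 0.272727: log2(p) = -1.874469, -p*log2(p) = 0.511219
  p = 3/33 = 0.090909: log2(p) = -3.459432, -p*log2(p) = 0.314494
H = 0.506373 + 0.412495 + 0.511219 + 0.314494 = 1.744581

H = 1.7446 bits/symbol


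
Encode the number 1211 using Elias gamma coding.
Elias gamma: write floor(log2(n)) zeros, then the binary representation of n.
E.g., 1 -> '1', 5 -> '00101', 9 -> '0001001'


num_bits = floor(log2(1211)) + 1 = 11
leading_zeros = num_bits - 1 = 10
binary(1211) = 10010111011

Elias gamma(1211) = '0000000000' + '10010111011' = 000000000010010111011 (21 bits)


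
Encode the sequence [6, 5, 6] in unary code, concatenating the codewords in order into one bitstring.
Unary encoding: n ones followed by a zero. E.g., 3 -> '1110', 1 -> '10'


Encode each number as n ones followed by a terminating 0:
  6 -> 1111110 (7 bits)
  5 -> 111110 (6 bits)
  6 -> 1111110 (7 bits)
Total length = 7 + 6 + 7 = 20 bits.

Unary([6, 5, 6]) = 11111101111101111110 (20 bits)


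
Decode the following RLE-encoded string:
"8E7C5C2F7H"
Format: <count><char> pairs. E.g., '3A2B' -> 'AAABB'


Expanding each <count><char> pair:
  8E -> 'EEEEEEEE'
  7C -> 'CCCCCCC'
  5C -> 'CCCCC'
  2F -> 'FF'
  7H -> 'HHHHHHH'

Decoded = EEEEEEEECCCCCCCCCCCCFFHHHHHHH


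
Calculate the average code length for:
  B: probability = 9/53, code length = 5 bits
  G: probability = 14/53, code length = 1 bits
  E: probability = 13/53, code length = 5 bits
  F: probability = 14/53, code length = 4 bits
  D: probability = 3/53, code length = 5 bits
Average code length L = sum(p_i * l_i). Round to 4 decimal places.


Weighted contributions p_i * l_i:
  B: (9/53) * 5 = 45/53
  G: (14/53) * 1 = 14/53
  E: (13/53) * 5 = 65/53
  F: (14/53) * 4 = 56/53
  D: (3/53) * 5 = 15/53
Sum = (45 + 14 + 65 + 56 + 15)/53 = 195/53

L = 195/53 = 3.6792 bits/symbol


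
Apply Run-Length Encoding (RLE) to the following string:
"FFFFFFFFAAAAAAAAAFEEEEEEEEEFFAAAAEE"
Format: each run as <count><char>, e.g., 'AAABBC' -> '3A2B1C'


Scanning runs left to right:
  i=0: run of 'F' x 8 -> '8F'
  i=8: run of 'A' x 9 -> '9A'
  i=17: run of 'F' x 1 -> '1F'
  i=18: run of 'E' x 9 -> '9E'
  i=27: run of 'F' x 2 -> '2F'
  i=29: run of 'A' x 4 -> '4A'
  i=33: run of 'E' x 2 -> '2E'

RLE = 8F9A1F9E2F4A2E


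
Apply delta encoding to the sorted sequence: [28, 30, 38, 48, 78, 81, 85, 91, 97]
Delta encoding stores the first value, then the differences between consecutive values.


First value: 28
Deltas:
  30 - 28 = 2
  38 - 30 = 8
  48 - 38 = 10
  78 - 48 = 30
  81 - 78 = 3
  85 - 81 = 4
  91 - 85 = 6
  97 - 91 = 6


Delta encoded: [28, 2, 8, 10, 30, 3, 4, 6, 6]


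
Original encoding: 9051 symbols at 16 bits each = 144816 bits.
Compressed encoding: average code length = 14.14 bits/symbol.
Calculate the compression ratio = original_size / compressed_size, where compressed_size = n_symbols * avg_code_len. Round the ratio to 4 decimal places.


original_size = n_symbols * orig_bits = 9051 * 16 = 144816 bits
compressed_size = n_symbols * avg_code_len = 9051 * 14.14 = 127981.14 bits
ratio = original_size / compressed_size = 144816 / 127981.14 = 1.1315

Compression ratio = 1.1315


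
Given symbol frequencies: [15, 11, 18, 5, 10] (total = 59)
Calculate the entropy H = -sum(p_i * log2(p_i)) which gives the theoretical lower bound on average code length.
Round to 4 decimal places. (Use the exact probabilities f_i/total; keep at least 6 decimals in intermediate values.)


Per-symbol terms -p_i * log2(p_i) with p_i = f_i/59:
  p = 15/59 = 0.254237: log2(p) = -1.975752, -p*log2(p) = 0.502310
  p = 11/59 = 0.186441: log2(p) = -2.423211, -p*log2(p) = 0.451785
  p = 18/59 = 0.305085: log2(p) = -1.712718, -p*log2(p) = 0.522524
  p = 5/59 = 0.084746: log2(p) = -3.560715, -p*log2(p) = 0.301756
  p = 10/59 = 0.169492: log2(p) = -2.560715, -p*log2(p) = 0.434019
H = 0.502310 + 0.451785 + 0.522524 + 0.301756 + 0.434019 = 2.212394

H = 2.2124 bits/symbol


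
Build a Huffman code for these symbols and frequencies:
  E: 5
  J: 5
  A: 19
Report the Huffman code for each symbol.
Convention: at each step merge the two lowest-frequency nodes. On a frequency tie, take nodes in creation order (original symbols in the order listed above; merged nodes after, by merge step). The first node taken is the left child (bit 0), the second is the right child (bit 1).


Huffman tree construction:
Step 1: Merge E(5) + J(5) = 10
Step 2: Merge (E+J)(10) + A(19) = 29
Read each symbol's code off the tree from the root (left child = 0, right child = 1).

Codes:
  E: 00 (length 2)
  J: 01 (length 2)
  A: 1 (length 1)
Average code length: 39/29 = 1.3448 bits/symbol


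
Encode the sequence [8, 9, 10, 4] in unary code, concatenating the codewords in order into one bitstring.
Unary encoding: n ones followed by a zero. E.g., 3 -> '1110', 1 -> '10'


Encode each number as n ones followed by a terminating 0:
  8 -> 111111110 (9 bits)
  9 -> 1111111110 (10 bits)
  10 -> 11111111110 (11 bits)
  4 -> 11110 (5 bits)
Total length = 9 + 10 + 11 + 5 = 35 bits.

Unary([8, 9, 10, 4]) = 11111111011111111101111111111011110 (35 bits)


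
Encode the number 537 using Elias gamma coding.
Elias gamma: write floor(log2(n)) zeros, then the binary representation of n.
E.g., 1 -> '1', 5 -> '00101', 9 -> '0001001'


num_bits = floor(log2(537)) + 1 = 10
leading_zeros = num_bits - 1 = 9
binary(537) = 1000011001

Elias gamma(537) = '000000000' + '1000011001' = 0000000001000011001 (19 bits)


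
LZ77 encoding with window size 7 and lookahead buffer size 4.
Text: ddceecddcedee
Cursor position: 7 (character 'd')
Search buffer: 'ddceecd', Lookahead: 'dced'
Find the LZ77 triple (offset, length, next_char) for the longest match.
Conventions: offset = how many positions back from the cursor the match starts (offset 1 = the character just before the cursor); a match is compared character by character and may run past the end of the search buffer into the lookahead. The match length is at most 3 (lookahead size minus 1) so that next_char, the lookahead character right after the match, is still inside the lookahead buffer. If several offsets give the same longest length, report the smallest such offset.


Try each offset into the search buffer:
  offset=1 (pos 6, char 'd'): match length 1
  offset=2 (pos 5, char 'c'): match length 0
  offset=3 (pos 4, char 'e'): match length 0
  offset=4 (pos 3, char 'e'): match length 0
  offset=5 (pos 2, char 'c'): match length 0
  offset=6 (pos 1, char 'd'): match length 3
  offset=7 (pos 0, char 'd'): match length 1
Longest match has length 3 at offset 6.
next_char = character at position 7 + 3 = 10 -> 'd'

Best match: offset=6, length=3 (matching 'dce' starting at position 1)
LZ77 triple: (6, 3, 'd')


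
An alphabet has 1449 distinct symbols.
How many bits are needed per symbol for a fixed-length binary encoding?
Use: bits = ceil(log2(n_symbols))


log2(1449) = 10.5008
Bracket: 2^10 = 1024 < 1449 <= 2^11 = 2048
So ceil(log2(1449)) = 11

bits = ceil(log2(1449)) = ceil(10.5008) = 11 bits


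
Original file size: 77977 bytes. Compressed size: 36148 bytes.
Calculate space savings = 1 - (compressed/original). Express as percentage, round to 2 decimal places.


ratio = compressed/original = 36148/77977 = 0.463573
savings = 1 - ratio = 1 - 0.463573 = 0.536427
as a percentage: 0.536427 * 100 = 53.64%

Space savings = 1 - 36148/77977 = 53.64%


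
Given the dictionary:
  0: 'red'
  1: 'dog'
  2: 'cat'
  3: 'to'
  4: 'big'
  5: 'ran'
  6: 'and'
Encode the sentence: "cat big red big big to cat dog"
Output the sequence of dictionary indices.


Look up each word in the dictionary:
  'cat' -> 2
  'big' -> 4
  'red' -> 0
  'big' -> 4
  'big' -> 4
  'to' -> 3
  'cat' -> 2
  'dog' -> 1

Encoded: [2, 4, 0, 4, 4, 3, 2, 1]


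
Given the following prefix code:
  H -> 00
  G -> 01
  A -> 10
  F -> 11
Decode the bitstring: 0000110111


Decoding step by step:
Bits 00 -> H
Bits 00 -> H
Bits 11 -> F
Bits 01 -> G
Bits 11 -> F


Decoded message: HHFGF


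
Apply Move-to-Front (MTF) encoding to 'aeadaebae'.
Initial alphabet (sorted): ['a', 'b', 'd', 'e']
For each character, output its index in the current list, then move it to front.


MTF encoding:
'a': index 0 in ['a', 'b', 'd', 'e'] -> ['a', 'b', 'd', 'e']
'e': index 3 in ['a', 'b', 'd', 'e'] -> ['e', 'a', 'b', 'd']
'a': index 1 in ['e', 'a', 'b', 'd'] -> ['a', 'e', 'b', 'd']
'd': index 3 in ['a', 'e', 'b', 'd'] -> ['d', 'a', 'e', 'b']
'a': index 1 in ['d', 'a', 'e', 'b'] -> ['a', 'd', 'e', 'b']
'e': index 2 in ['a', 'd', 'e', 'b'] -> ['e', 'a', 'd', 'b']
'b': index 3 in ['e', 'a', 'd', 'b'] -> ['b', 'e', 'a', 'd']
'a': index 2 in ['b', 'e', 'a', 'd'] -> ['a', 'b', 'e', 'd']
'e': index 2 in ['a', 'b', 'e', 'd'] -> ['e', 'a', 'b', 'd']


Output: [0, 3, 1, 3, 1, 2, 3, 2, 2]


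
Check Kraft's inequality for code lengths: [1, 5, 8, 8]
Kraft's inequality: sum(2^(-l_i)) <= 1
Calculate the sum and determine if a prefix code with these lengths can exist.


Sum = 2^(-1) + 2^(-5) + 2^(-8) + 2^(-8)
    = 0.5 + 0.03125 + 0.00390625 + 0.00390625
    = 138/256 = 0.5390625
Since 0.5390625 <= 1, Kraft's inequality IS satisfied.
A prefix code with these lengths CAN exist.

Kraft sum = 0.5390625. Satisfied.


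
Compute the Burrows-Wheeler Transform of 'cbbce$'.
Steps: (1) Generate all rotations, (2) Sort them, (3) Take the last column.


Rotations (sorted):
  0: $cbbce -> last char: e
  1: bbce$c -> last char: c
  2: bce$cb -> last char: b
  3: cbbce$ -> last char: $
  4: ce$cbb -> last char: b
  5: e$cbbc -> last char: c


BWT = ecb$bc


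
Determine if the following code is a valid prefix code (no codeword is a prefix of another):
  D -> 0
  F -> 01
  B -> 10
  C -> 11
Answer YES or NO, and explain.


Checking each pair (does one codeword prefix another?):
  D='0' vs F='01': prefix -- VIOLATION

NO -- this is NOT a valid prefix code. D (0) is a prefix of F (01).
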